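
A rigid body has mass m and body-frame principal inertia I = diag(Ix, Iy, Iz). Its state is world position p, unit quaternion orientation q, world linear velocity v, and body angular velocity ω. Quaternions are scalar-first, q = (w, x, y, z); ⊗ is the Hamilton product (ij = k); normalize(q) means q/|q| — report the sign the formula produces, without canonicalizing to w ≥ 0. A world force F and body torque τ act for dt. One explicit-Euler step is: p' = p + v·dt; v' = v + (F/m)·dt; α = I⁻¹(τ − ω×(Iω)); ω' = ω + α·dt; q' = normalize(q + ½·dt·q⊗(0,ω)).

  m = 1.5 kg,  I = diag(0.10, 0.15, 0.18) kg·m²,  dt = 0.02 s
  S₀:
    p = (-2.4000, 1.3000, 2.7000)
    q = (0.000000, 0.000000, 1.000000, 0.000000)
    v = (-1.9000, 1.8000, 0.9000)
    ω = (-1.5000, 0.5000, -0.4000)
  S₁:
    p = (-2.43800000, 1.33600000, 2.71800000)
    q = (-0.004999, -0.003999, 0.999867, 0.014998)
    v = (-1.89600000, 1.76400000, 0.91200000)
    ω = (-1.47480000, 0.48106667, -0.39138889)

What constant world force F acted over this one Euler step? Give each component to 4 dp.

Δv = v₁−v₀ = (0.00400000, -0.03600000, 0.01200000)
m·(v₁−v₀)/dt = (0.3000, -2.7000, 0.9000)

F = (0.3000, -2.7000, 0.9000)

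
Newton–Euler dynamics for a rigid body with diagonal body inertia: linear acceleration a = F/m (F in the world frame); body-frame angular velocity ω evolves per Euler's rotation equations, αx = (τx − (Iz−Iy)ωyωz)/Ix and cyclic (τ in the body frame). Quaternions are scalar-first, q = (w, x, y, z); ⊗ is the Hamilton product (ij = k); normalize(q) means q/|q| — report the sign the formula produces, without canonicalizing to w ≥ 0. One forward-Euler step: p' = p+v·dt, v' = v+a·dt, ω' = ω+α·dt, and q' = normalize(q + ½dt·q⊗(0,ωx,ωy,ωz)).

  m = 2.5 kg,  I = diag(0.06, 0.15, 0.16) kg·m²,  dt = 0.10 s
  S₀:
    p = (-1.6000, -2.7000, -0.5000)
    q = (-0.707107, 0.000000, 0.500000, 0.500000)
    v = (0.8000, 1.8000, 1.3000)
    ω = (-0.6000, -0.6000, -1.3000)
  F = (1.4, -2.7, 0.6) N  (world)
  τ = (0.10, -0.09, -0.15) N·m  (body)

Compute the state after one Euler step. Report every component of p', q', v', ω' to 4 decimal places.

p' = (-1.5200, -2.5200, -0.3700)
q' = (-0.6576, 0.0037, 0.5047, 0.5593)
v' = (0.8560, 1.6920, 1.3240)
ω' = (-0.4463, -0.6080, -1.4140)

a = F/m = (0.5600, -1.0800, 0.2400)
new position p' = (-1.5200, -2.5200, -0.3700)
v + (F/m)dt = (0.8560, 1.6920, 1.3240)
precession coupling ω×(Iω) = (0.0078, -0.0780, 0.0324)
(τ − ω×Iω)/I = (1.5367, -0.0800, -1.1400)
ω' = ω + α·dt = (-0.4463, -0.6080, -1.4140)
2q̇ = q⊗(0,ω) = (0.9500000, 0.0742642, 0.1242642, 1.2192391)
q + ½dt·q⊗(0,ω), renormalized = (-0.6576, 0.0037, 0.5047, 0.5593)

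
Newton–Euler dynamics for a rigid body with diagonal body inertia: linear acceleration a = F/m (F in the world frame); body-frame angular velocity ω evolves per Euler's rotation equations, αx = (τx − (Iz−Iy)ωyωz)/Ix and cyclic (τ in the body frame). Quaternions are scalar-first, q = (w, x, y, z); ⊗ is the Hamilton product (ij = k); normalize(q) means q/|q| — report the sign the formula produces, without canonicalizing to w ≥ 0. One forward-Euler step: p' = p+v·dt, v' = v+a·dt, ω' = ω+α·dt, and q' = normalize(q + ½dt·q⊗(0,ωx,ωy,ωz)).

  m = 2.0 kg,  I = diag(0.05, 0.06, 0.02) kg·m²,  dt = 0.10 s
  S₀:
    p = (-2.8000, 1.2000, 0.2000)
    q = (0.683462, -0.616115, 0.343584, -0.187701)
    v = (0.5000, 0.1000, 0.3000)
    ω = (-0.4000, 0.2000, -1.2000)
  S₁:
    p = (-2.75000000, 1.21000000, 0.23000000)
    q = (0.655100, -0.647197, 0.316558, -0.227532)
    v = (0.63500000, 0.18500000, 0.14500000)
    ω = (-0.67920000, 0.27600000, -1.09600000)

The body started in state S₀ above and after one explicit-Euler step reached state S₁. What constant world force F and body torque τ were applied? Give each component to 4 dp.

F = (2.7000, 1.7000, -3.1000)
τ = (-0.1300, 0.0600, 0.0200)

v₁ − v₀ = (0.13500000, 0.08500000, -0.15500000)
m·(v₁−v₀)/dt = (2.7000, 1.7000, -3.1000)
rate change Δω = (-0.27920000, 0.07600000, 0.10400000)
precession coupling = (0.0096, 0.0144, -0.0008)
τ = I·(Δω/dt) + ω₀×(Iω₀) = (-0.1300, 0.0600, 0.0200)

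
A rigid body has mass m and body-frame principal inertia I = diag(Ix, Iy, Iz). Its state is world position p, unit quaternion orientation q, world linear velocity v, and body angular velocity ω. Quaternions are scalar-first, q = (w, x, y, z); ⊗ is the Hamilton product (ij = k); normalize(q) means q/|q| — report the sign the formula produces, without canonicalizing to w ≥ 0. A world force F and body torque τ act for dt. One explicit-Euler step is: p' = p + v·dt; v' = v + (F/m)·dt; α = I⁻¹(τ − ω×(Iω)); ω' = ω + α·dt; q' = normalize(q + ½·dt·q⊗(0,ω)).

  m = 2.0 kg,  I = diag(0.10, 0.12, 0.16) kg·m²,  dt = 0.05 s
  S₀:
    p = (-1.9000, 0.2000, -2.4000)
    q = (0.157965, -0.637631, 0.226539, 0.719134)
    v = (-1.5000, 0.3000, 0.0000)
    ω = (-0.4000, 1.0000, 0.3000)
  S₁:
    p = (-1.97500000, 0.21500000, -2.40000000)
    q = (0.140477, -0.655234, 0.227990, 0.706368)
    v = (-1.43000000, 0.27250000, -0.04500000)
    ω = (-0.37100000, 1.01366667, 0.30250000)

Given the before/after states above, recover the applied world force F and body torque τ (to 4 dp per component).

F = (2.8000, -1.1000, -1.8000)
τ = (0.0700, 0.0400, 0.0000)

v₁ − v₀ = (0.07000000, -0.02750000, -0.04500000)
applied force F = (2.8000, -1.1000, -1.8000)
ω₁ − ω₀ = (0.02900000, 0.01366667, 0.00250000)
precession coupling = (0.0120, 0.0072, -0.0080)
I·α + gyro = (0.0700, 0.0400, 0.0000)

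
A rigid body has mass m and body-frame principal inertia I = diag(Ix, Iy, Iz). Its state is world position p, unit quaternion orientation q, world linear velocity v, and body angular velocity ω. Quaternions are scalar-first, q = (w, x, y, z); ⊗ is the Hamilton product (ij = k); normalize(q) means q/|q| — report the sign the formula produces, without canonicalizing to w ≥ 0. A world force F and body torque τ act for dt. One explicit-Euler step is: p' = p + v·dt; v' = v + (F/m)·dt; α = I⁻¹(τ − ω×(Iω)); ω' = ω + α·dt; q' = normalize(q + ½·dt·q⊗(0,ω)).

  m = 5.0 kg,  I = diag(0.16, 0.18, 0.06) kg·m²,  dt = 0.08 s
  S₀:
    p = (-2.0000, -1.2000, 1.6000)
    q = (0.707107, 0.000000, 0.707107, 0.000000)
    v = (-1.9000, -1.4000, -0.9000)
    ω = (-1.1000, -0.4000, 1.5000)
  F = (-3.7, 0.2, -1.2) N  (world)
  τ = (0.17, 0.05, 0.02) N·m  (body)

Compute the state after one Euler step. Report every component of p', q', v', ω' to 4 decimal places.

p' = (-2.1520, -1.3120, 1.5280)
q' = (0.7163, 0.0113, 0.6938, 0.0733)
v' = (-1.9592, -1.3968, -0.9192)
ω' = (-1.0510, -0.3044, 1.5149)

(τ − ω×Iω)/I = (0.6125, 1.1944, 0.1867)
new body rate ω' = (-1.0510, -0.3044, 1.5149)
Hamilton product q⊗(0,ω) = (0.2828428, 0.2828428, -0.2828428, 1.8384782)
updated quaternion q' = (0.7163, 0.0113, 0.6938, 0.0733)
a = F/m = (-0.7400, 0.0400, -0.2400)
p + v·dt = (-2.1520, -1.3120, 1.5280)
new velocity v' = (-1.9592, -1.3968, -0.9192)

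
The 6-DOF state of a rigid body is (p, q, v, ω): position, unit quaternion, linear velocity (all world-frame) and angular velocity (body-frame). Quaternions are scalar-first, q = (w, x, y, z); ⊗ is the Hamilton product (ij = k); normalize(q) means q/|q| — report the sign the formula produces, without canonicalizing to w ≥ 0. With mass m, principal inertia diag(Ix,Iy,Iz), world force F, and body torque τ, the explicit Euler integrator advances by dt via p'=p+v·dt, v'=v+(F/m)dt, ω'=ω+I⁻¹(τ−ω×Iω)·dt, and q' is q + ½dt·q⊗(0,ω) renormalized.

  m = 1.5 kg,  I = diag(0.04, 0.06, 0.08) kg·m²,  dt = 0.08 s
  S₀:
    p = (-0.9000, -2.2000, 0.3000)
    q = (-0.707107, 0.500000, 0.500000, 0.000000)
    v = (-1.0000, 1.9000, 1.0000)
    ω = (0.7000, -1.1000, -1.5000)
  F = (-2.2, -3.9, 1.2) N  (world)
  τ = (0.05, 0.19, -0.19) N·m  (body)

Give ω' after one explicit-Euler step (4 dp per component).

gyro term ω×Iω = (0.0330, 0.0420, -0.0154)
angular accel α = (0.4250, 2.4667, -2.1825)
ω' = ω + α·dt = (0.7340, -0.9027, -1.6746)

ω' = (0.7340, -0.9027, -1.6746)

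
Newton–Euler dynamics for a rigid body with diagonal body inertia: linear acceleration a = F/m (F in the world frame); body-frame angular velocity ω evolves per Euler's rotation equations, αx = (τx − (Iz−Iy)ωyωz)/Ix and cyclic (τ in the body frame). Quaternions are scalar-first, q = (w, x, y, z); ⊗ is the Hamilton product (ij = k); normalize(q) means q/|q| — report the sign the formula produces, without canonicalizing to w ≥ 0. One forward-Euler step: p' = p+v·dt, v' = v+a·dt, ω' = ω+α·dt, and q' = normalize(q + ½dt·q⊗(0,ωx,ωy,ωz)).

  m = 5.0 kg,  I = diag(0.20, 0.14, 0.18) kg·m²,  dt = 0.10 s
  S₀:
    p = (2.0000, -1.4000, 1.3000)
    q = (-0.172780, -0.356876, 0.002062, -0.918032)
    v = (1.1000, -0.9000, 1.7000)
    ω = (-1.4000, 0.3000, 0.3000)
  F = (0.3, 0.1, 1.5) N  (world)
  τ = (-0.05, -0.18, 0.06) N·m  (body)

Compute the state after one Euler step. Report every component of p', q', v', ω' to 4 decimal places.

p' = (2.1100, -1.4900, 1.4700)
q' = (-0.1835, -0.3301, 0.0689, -0.9234)
v' = (1.1060, -0.8980, 1.7300)
ω' = (-1.4268, 0.1774, 0.3193)

a = (0.0600, 0.0200, 0.3000)
p' = p + v·dt = (2.1100, -1.4900, 1.4700)
new velocity v' = (1.1060, -0.8980, 1.7300)
angular accel α = (-0.2680, -1.2257, 0.1933)
ω + α·dt = (-1.4268, 0.1774, 0.3193)
Hamilton product q⊗(0,ω) = (-0.2248354, 0.5179202, 1.3404736, -0.1560100)
updated quaternion q' = (-0.1835, -0.3301, 0.0689, -0.9234)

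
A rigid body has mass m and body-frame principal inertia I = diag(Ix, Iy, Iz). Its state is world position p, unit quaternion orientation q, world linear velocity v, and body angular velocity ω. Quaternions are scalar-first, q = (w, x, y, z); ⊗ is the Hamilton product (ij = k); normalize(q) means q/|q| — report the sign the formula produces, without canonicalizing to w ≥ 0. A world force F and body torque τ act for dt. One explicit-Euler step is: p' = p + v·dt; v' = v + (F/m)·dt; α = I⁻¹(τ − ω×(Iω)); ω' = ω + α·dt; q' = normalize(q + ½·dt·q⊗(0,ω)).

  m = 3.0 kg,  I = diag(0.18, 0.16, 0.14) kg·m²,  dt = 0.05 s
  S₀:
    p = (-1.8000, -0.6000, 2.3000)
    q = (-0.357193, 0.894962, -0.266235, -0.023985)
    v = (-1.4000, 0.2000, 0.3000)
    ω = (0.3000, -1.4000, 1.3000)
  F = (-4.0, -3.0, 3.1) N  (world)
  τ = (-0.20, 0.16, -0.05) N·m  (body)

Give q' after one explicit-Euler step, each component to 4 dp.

q' = (-0.3720, 0.8818, -0.2827, -0.0648)

Hamilton product q⊗(0,ω) = (-0.6100371, -0.4868424, -0.6705759, -1.6374272)
q + ½dt·q⊗(0,ω), renormalized = (-0.3720, 0.8818, -0.2827, -0.0648)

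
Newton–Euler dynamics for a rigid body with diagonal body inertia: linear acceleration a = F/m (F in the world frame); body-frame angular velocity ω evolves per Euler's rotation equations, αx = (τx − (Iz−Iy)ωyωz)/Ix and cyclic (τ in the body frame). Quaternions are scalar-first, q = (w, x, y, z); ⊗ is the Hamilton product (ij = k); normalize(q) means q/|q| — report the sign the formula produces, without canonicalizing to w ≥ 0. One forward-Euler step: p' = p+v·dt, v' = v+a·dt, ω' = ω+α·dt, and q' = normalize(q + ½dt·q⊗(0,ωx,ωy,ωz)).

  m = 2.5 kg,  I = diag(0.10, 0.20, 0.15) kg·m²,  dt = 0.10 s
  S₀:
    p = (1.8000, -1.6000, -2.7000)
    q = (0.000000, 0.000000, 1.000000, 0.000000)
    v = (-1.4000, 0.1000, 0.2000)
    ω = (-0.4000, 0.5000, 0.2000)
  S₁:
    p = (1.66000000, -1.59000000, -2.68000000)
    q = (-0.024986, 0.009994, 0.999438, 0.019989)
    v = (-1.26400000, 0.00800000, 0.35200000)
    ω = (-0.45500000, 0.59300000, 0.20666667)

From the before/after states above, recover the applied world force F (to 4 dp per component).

F = (3.4000, -2.3000, 3.8000)

velocity change Δv = (0.13600000, -0.09200000, 0.15200000)
m·(v₁−v₀)/dt = (3.4000, -2.3000, 3.8000)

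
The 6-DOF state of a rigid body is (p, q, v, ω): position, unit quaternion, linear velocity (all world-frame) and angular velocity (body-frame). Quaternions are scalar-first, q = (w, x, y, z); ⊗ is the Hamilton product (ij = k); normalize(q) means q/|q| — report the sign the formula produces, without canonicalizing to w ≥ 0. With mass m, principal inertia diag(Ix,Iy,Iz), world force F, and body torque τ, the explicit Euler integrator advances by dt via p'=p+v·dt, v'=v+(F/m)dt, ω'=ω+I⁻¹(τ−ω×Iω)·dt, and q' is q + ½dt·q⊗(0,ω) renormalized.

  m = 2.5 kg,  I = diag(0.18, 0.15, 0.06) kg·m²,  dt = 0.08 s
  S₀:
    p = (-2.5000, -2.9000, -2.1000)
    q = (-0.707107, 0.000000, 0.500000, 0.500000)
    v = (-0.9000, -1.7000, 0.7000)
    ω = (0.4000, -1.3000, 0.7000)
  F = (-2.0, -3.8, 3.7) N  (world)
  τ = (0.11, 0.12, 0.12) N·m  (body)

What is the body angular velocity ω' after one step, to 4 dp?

precession coupling ω×(Iω) = (0.0819, 0.0336, 0.0156)
α = I⁻¹(τ − ω×Iω) = (0.1561, 0.5760, 1.7400)
new body rate ω' = (0.4125, -1.2539, 0.8392)

ω' = (0.4125, -1.2539, 0.8392)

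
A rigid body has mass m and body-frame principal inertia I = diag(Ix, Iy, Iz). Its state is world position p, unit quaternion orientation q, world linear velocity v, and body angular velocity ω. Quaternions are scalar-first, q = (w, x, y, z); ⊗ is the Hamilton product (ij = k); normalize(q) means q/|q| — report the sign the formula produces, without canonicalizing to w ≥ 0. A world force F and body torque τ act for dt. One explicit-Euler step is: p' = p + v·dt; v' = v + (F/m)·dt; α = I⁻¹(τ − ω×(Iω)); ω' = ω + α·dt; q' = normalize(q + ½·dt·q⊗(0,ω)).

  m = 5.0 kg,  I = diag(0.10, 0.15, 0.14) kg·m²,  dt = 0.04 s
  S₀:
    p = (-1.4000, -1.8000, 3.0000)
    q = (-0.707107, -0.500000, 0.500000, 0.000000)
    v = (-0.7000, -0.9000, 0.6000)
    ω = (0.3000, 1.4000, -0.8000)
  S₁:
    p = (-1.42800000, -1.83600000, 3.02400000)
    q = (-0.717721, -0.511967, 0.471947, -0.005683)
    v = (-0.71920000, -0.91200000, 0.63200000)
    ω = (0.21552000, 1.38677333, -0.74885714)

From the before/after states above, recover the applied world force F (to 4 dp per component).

F = (-2.4000, -1.5000, 4.0000)

Δv = v₁−v₀ = (-0.01920000, -0.01200000, 0.03200000)
applied force F = (-2.4000, -1.5000, 4.0000)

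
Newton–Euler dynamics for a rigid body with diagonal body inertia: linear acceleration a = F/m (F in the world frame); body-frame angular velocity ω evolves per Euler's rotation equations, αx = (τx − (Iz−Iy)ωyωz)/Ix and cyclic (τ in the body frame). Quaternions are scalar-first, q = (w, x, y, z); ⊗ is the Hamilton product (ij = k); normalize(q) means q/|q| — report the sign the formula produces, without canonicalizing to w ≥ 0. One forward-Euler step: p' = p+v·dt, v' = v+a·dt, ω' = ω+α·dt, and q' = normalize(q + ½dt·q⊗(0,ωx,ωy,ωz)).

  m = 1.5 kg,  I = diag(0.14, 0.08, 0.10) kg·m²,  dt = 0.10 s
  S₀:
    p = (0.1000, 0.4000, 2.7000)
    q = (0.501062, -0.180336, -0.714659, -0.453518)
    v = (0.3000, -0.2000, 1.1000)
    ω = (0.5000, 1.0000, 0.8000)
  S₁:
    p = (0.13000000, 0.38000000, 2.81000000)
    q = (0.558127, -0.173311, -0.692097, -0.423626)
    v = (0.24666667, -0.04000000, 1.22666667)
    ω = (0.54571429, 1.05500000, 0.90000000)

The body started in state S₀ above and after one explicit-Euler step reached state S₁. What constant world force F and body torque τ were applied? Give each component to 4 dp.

F = (-0.8000, 2.4000, 1.9000)
τ = (0.0800, 0.0600, 0.0700)

Δω = ω₁−ω₀ = (0.04571429, 0.05500000, 0.10000000)
gyro term ω₀×Iω₀ = (0.0160, 0.0160, -0.0300)
applied torque τ = (0.0800, 0.0600, 0.0700)
v₁ − v₀ = (-0.05333333, 0.16000000, 0.12666667)
F = m·Δv/dt = (-0.8000, 2.4000, 1.9000)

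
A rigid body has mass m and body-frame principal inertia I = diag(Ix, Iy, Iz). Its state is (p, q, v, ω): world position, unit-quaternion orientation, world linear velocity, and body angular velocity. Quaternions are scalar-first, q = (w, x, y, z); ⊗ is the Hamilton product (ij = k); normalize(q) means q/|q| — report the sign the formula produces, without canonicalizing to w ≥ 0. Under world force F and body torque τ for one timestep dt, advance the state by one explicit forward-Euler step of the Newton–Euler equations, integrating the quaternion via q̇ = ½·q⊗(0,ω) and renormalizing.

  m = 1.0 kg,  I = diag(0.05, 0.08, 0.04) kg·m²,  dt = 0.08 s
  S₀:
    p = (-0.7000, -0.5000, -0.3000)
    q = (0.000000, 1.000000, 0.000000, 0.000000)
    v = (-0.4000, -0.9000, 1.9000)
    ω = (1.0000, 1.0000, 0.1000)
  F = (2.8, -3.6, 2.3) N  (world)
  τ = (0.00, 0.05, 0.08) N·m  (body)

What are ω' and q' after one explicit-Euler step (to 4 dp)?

ω' = (1.0064, 1.0490, 0.2000)
q' = (-0.0399, 0.9984, -0.0040, 0.0399)

gyro term ω×Iω = (-0.0040, 0.0010, 0.0300)
(τ − ω×Iω)/I = (0.0800, 0.6125, 1.2500)
new body rate ω' = (1.0064, 1.0490, 0.2000)
q⊗(0,ω) = (-1.0000000, 0.0000000, -0.1000000, 1.0000000)
q + ½dt·q⊗(0,ω), renormalized = (-0.0399, 0.9984, -0.0040, 0.0399)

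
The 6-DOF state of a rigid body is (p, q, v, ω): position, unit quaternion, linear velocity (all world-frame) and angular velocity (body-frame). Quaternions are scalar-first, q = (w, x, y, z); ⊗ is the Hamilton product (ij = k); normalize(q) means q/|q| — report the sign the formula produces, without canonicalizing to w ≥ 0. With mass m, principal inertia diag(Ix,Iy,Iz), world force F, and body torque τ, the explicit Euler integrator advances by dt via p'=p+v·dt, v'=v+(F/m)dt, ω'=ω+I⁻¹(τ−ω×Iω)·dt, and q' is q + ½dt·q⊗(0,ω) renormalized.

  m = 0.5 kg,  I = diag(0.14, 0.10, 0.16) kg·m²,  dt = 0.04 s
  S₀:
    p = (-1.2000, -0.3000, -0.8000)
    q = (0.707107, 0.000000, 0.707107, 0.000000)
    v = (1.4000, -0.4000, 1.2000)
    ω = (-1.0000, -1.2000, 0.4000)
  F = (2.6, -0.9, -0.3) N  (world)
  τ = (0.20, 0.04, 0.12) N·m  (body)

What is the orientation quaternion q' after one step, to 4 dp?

2q̇ = q⊗(0,ω) = (0.8485284, -0.4242642, -0.8485284, 0.9899498)
updated quaternion q' = (0.7237, -0.0085, 0.6898, 0.0198)

q' = (0.7237, -0.0085, 0.6898, 0.0198)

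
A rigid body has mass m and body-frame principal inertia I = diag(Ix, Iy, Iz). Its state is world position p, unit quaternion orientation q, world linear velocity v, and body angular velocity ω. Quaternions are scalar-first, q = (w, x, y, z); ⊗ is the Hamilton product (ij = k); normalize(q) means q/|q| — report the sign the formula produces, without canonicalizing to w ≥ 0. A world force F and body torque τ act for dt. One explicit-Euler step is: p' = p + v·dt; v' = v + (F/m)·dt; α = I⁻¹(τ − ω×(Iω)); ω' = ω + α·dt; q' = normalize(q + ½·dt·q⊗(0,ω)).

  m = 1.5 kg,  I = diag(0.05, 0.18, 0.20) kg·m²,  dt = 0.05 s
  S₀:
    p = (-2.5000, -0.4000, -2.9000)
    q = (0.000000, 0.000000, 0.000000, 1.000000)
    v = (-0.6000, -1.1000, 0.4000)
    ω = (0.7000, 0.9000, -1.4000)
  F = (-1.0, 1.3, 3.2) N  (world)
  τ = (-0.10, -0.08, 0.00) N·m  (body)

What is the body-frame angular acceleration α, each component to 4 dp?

α = (-1.4960, -1.2611, -0.4095)

gyro term ω×Iω = (-0.0252, 0.1470, 0.0819)
(τ − ω×Iω)/I = (-1.4960, -1.2611, -0.4095)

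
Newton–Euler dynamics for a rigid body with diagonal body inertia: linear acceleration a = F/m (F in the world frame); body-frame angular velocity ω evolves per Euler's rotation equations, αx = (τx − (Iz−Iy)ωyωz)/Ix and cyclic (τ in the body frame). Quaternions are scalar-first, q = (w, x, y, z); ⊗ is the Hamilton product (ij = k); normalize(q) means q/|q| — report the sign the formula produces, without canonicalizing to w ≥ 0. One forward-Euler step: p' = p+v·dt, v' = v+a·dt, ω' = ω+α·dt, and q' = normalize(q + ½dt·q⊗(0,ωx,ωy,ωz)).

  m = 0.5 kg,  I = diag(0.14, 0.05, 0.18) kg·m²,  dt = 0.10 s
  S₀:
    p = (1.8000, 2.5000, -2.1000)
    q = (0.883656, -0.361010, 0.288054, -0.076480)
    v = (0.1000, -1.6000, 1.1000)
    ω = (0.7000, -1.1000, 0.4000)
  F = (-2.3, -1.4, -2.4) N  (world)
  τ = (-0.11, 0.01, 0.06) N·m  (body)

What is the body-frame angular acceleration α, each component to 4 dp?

α = (-0.3771, 0.4240, -0.0517)

gyro term ω×Iω = (-0.0572, -0.0112, 0.0693)
angular accel α = (-0.3771, 0.4240, -0.0517)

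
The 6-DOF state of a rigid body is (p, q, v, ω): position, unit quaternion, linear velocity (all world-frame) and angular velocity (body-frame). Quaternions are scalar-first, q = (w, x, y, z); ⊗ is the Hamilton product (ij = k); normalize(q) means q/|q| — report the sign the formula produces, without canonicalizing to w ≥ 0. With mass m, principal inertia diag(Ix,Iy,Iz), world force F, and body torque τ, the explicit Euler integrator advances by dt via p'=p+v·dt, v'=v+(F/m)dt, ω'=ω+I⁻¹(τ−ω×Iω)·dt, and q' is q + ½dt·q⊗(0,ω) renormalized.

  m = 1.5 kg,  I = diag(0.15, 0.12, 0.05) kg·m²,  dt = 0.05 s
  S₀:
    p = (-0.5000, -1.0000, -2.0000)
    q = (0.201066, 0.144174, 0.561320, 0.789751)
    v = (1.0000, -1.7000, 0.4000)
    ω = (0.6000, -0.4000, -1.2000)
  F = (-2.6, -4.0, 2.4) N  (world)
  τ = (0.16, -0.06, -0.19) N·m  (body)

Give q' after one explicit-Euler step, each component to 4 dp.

q' = (0.2281, 0.1382, 0.5751, 0.7734)

q⊗(0,ω) = (1.0857248, -0.2370440, 0.5664330, -0.6357408)
q' = normalize(q + ½dt·q⊗(0,ω)) = (0.2281, 0.1382, 0.5751, 0.7734)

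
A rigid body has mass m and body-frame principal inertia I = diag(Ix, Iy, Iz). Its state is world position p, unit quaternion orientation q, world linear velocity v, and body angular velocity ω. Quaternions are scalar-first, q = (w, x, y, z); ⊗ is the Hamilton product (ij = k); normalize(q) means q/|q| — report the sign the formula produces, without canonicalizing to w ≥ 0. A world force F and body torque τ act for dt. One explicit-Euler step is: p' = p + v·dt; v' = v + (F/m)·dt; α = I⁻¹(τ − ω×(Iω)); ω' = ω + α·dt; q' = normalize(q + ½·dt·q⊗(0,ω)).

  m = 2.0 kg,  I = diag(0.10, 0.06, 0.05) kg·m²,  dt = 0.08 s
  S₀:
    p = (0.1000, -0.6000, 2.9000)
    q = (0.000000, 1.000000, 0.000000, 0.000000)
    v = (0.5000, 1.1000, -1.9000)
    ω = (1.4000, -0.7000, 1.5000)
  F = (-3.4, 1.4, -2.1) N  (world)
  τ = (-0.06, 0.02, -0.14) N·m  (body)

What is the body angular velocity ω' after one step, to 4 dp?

ω' = (1.3436, -0.8133, 1.2133)

ω×(Iω) gyroscopic = (0.0105, 0.1050, 0.0392)
(τ − ω×Iω)/I = (-0.7050, -1.4167, -3.5840)
ω' = ω + α·dt = (1.3436, -0.8133, 1.2133)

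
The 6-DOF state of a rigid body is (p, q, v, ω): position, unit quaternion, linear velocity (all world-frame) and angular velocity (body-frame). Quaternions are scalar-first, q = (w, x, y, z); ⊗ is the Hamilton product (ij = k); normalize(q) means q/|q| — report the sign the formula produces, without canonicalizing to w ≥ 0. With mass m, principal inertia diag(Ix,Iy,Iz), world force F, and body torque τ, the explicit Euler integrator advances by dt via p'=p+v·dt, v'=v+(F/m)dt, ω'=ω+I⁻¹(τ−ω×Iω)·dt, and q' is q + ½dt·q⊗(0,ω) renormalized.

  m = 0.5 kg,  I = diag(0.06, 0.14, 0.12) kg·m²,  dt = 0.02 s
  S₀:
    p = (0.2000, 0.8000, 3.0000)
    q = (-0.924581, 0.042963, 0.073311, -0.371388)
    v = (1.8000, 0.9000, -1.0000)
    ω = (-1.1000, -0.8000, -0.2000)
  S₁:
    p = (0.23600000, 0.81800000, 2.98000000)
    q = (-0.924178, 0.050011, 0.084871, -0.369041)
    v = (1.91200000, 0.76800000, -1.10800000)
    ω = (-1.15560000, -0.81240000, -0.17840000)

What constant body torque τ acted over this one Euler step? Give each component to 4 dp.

rate change Δω = (-0.05560000, -0.01240000, 0.02160000)
τ = I·(Δω/dt) + ω₀×(Iω₀) = (-0.1700, -0.1000, 0.2000)

τ = (-0.1700, -0.1000, 0.2000)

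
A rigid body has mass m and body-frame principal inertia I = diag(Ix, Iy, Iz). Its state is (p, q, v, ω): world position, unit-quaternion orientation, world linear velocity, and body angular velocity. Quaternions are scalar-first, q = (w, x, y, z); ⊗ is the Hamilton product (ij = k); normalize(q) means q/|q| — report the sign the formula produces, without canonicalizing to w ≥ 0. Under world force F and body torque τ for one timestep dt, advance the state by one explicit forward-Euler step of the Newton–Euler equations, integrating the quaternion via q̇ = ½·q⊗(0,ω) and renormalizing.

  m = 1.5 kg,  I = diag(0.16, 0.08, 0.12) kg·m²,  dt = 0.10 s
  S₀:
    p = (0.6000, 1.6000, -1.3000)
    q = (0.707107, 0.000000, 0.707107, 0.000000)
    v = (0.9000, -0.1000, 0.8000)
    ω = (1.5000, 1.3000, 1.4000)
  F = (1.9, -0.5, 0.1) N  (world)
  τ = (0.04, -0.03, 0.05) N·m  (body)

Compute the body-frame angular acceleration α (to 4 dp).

gyro term ω×Iω = (0.0728, 0.0840, -0.1560)
α = I⁻¹(τ − ω×Iω) = (-0.2050, -1.4250, 1.7167)

α = (-0.2050, -1.4250, 1.7167)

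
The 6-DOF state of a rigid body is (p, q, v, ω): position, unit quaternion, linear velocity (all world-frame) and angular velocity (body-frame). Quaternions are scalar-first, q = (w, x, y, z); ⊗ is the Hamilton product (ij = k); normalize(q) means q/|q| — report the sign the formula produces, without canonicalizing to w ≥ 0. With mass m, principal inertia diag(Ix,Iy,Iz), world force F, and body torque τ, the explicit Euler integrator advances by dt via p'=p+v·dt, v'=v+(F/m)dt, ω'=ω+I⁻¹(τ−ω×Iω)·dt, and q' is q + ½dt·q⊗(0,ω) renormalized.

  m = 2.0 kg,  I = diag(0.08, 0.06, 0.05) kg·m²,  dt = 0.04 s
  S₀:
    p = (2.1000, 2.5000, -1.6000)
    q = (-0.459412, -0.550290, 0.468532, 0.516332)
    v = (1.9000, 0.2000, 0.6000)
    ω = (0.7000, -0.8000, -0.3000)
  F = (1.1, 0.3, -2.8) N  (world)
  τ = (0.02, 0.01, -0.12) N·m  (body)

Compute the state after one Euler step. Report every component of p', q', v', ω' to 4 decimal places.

p' = (2.1760, 2.5080, -1.5760)
q' = (-0.4410, -0.5511, 0.4797, 0.5212)
v' = (1.9220, 0.2060, 0.5440)
ω' = (0.7112, -0.7891, -0.4050)

ω×(Iω) gyroscopic = (-0.0024, -0.0063, 0.0112)
angular accel α = (0.2800, 0.2717, -2.6240)
ω' = ω + α·dt = (0.7112, -0.7891, -0.4050)
2q̇ = q⊗(0,ω) = (0.9149282, -0.0490824, 0.5638750, 0.2500832)
q' = normalize(q + ½dt·q⊗(0,ω)) = (-0.4410, -0.5511, 0.4797, 0.5212)
p + v·dt = (2.1760, 2.5080, -1.5760)
v' = v + a·dt = (1.9220, 0.2060, 0.5440)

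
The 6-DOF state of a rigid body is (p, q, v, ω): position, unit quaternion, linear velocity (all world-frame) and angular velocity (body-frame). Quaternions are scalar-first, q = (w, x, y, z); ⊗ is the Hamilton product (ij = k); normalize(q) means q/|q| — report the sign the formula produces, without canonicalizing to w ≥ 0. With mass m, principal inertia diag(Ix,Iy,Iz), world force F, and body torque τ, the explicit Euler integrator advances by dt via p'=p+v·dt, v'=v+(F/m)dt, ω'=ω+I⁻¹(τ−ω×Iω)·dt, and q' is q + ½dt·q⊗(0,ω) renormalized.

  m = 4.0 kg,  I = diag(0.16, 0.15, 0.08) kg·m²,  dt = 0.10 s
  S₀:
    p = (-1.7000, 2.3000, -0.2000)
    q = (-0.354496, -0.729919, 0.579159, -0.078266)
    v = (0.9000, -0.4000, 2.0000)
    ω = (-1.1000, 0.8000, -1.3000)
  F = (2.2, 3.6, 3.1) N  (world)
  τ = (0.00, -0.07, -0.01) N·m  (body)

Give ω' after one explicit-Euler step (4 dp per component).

gyro term ω×Iω = (0.0728, 0.1144, 0.0088)
α = I⁻¹(τ − ω×Iω) = (-0.4550, -1.2293, -0.2350)
ω' = ω + α·dt = (-1.1455, 0.6771, -1.3235)

ω' = (-1.1455, 0.6771, -1.3235)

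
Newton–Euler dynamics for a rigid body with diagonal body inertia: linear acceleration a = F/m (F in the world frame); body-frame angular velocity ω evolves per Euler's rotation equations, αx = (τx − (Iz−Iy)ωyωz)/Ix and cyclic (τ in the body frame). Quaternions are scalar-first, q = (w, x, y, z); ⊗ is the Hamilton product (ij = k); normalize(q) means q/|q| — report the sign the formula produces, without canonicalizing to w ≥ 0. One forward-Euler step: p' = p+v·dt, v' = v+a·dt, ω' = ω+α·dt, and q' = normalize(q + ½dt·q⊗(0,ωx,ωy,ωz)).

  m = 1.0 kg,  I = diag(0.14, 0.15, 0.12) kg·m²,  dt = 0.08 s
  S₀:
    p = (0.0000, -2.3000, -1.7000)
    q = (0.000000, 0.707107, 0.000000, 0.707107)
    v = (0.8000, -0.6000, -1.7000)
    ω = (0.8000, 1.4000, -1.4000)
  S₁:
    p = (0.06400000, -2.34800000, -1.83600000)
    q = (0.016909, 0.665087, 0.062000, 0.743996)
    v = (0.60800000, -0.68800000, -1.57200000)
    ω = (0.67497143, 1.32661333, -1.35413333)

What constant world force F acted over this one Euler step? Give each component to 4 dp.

F = (-2.4000, -1.1000, 1.6000)

velocity change Δv = (-0.19200000, -0.08800000, 0.12800000)
m·(v₁−v₀)/dt = (-2.4000, -1.1000, 1.6000)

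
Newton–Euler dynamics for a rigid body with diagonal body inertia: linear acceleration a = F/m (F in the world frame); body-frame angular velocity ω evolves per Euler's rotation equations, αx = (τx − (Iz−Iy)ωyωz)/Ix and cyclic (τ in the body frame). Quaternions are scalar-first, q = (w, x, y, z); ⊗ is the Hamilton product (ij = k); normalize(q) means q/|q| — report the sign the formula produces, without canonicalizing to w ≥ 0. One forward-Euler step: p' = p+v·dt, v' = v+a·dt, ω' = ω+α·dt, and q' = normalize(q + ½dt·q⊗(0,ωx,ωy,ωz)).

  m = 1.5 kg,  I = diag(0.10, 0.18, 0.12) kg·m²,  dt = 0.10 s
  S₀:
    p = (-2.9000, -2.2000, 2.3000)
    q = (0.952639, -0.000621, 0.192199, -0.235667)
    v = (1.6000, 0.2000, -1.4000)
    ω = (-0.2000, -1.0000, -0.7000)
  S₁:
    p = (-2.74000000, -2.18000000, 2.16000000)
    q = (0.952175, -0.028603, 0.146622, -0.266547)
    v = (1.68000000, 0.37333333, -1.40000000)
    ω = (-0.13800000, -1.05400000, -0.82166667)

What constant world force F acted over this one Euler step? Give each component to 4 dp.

Δv = v₁−v₀ = (0.08000000, 0.17333333, 0.00000000)
m·(v₁−v₀)/dt = (1.2000, 2.6000, 0.0000)

F = (1.2000, 2.6000, 0.0000)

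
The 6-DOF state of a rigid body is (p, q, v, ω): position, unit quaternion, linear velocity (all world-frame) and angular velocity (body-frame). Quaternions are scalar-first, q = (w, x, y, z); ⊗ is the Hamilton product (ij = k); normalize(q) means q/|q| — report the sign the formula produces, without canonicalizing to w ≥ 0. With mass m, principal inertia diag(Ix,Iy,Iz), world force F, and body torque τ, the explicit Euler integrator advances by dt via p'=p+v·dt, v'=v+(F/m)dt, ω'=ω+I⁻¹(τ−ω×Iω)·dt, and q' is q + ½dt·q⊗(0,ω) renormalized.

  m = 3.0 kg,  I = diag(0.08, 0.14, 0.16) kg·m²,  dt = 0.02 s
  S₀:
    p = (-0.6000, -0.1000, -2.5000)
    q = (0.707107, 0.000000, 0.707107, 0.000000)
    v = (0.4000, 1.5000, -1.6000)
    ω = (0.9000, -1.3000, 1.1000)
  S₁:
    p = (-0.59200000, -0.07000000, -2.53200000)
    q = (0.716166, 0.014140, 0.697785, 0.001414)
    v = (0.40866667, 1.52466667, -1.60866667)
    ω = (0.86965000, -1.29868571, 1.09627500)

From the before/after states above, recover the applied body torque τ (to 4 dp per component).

τ = (-0.1500, -0.0700, -0.1000)

rate change Δω = (-0.03035000, 0.00131429, -0.00372500)
I·α + gyro = (-0.1500, -0.0700, -0.1000)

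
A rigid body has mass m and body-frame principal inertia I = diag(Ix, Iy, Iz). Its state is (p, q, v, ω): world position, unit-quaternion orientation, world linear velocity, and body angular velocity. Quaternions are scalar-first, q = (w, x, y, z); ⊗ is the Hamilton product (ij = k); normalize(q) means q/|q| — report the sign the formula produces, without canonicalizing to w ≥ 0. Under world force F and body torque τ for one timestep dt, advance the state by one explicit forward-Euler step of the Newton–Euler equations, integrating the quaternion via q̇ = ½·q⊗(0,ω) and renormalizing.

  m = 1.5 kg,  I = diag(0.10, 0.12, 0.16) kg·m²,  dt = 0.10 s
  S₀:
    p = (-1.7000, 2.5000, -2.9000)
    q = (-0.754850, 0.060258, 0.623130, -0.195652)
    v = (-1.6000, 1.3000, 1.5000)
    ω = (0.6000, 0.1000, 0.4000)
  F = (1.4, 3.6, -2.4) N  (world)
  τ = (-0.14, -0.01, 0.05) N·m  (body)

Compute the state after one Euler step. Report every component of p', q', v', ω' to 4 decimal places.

ω×(Iω) gyroscopic = (0.0016, -0.0144, 0.0012)
angular accel α = (-1.4160, 0.0367, 0.3050)
ω + α·dt = (0.4584, 0.1037, 0.4305)
2q̇ = q⊗(0,ω) = (-0.0202070, -0.1840928, -0.2169794, -0.6697922)
updated quaternion q' = (-0.7554, 0.0510, 0.6119, -0.2290)
linear accel F/m = (0.9333, 2.4000, -1.6000)
new position p' = (-1.8600, 2.6300, -2.7500)
v + (F/m)dt = (-1.5067, 1.5400, 1.3400)

p' = (-1.8600, 2.6300, -2.7500)
q' = (-0.7554, 0.0510, 0.6119, -0.2290)
v' = (-1.5067, 1.5400, 1.3400)
ω' = (0.4584, 0.1037, 0.4305)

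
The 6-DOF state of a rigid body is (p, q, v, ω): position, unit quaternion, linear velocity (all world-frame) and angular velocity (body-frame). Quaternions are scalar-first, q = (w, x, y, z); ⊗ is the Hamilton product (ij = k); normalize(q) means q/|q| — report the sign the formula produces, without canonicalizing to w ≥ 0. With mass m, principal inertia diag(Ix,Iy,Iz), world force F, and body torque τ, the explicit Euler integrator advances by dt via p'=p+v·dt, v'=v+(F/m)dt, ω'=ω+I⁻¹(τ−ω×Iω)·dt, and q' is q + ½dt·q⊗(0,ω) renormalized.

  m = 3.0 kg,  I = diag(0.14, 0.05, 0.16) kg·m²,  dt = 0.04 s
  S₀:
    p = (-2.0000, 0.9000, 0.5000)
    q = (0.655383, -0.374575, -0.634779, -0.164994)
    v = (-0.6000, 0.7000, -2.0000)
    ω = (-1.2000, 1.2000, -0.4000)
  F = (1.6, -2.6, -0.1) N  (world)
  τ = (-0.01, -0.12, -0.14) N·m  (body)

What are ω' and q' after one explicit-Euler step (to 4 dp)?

ω' = (-1.1878, 1.1117, -0.4674)
q' = (0.6599, -0.3810, -0.6177, -0.1943)

gyro term ω×Iω = (-0.0528, -0.0096, 0.1296)
α = I⁻¹(τ − ω×Iω) = (0.3057, -2.2080, -1.6850)
new body rate ω' = (-1.1878, 1.1117, -0.4674)
2q̇ = q⊗(0,ω) = (0.2462472, -0.3345552, 0.8346224, -1.4733780)
updated quaternion q' = (0.6599, -0.3810, -0.6177, -0.1943)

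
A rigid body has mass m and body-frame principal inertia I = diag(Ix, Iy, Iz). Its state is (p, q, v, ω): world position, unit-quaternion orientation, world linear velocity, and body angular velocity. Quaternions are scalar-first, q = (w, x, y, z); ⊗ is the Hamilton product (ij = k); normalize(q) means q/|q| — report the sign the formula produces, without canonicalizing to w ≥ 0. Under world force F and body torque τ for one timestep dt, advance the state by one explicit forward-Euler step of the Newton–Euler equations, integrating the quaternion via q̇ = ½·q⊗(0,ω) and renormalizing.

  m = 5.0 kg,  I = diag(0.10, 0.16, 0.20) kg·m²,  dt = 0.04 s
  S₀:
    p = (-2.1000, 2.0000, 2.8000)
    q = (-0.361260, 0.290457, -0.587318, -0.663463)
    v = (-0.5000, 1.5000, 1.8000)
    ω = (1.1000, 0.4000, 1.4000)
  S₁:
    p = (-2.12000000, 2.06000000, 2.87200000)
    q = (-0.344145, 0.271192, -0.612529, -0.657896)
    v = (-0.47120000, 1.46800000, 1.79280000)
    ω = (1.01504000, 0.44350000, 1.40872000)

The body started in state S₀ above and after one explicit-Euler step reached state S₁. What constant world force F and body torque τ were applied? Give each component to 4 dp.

F = (3.6000, -4.0000, -0.9000)
τ = (-0.1900, 0.0200, 0.0700)

Δω = ω₁−ω₀ = (-0.08496000, 0.04350000, 0.00872000)
gyro term ω₀×Iω₀ = (0.0224, -0.1540, 0.0264)
I·α + gyro = (-0.1900, 0.0200, 0.0700)
Δv = v₁−v₀ = (0.02880000, -0.03200000, -0.00720000)
applied force F = (3.6000, -4.0000, -0.9000)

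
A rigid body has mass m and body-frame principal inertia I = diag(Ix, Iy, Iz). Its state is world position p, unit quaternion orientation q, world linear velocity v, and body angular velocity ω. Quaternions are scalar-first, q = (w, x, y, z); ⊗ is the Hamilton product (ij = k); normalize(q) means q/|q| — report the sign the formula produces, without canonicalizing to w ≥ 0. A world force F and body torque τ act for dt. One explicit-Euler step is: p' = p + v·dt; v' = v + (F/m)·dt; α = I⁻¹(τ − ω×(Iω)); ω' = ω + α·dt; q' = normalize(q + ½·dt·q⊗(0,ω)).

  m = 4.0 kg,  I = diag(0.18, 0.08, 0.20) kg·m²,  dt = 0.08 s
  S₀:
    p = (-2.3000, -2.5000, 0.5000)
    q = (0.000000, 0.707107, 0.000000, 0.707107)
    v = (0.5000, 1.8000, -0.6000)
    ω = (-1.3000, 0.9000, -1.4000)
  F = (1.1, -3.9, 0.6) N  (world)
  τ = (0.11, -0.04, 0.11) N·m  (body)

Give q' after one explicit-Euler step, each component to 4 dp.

q' = (0.0761, 0.6792, 0.0028, 0.7300)

2q̇ = q⊗(0,ω) = (1.9091889, -0.6363963, 0.0707107, 0.6363963)
q' = normalize(q + ½dt·q⊗(0,ω)) = (0.0761, 0.6792, 0.0028, 0.7300)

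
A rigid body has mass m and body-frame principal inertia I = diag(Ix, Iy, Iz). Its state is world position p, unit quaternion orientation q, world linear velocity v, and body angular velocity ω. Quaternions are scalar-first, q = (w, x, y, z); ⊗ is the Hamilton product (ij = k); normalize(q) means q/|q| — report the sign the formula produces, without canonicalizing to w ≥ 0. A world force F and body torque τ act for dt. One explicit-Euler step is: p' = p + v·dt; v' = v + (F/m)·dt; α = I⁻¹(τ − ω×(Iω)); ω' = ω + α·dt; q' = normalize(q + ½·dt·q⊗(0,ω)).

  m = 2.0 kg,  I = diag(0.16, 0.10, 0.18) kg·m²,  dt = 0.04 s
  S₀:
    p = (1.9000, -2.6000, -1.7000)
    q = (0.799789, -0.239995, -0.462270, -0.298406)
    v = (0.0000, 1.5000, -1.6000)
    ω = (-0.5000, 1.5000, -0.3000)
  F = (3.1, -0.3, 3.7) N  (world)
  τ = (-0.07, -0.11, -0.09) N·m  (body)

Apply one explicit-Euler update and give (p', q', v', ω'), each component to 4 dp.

α = I⁻¹(τ − ω×Iω) = (-0.2125, -1.0700, -0.7500)
ω + α·dt = (-0.5085, 1.4572, -0.3300)
2q̇ = q⊗(0,ω) = (0.4838857, 0.1863955, 1.2768880, -0.8310642)
q' = normalize(q + ½dt·q⊗(0,ω)) = (0.8090, -0.2361, -0.4365, -0.3149)
p' = p + v·dt = (1.9000, -2.5400, -1.7640)
v' = v + a·dt = (0.0620, 1.4940, -1.5260)

p' = (1.9000, -2.5400, -1.7640)
q' = (0.8090, -0.2361, -0.4365, -0.3149)
v' = (0.0620, 1.4940, -1.5260)
ω' = (-0.5085, 1.4572, -0.3300)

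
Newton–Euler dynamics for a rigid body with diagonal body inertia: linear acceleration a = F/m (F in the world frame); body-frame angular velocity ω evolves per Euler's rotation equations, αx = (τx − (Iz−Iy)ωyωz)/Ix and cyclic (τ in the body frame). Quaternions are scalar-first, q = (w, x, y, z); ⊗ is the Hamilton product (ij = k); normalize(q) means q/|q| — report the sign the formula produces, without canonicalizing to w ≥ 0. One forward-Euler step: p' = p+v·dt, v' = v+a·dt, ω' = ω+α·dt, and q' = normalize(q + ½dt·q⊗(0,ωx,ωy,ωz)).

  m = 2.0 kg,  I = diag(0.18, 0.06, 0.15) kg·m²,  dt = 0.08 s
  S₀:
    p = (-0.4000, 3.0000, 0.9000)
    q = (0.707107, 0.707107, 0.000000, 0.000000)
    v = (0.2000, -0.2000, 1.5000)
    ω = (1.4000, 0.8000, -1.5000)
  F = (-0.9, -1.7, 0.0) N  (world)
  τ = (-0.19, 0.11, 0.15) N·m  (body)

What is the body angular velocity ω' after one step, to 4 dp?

ω' = (1.3636, 1.0307, -1.3483)

α = I⁻¹(τ − ω×Iω) = (-0.4556, 2.8833, 1.8960)
ω + α·dt = (1.3636, 1.0307, -1.3483)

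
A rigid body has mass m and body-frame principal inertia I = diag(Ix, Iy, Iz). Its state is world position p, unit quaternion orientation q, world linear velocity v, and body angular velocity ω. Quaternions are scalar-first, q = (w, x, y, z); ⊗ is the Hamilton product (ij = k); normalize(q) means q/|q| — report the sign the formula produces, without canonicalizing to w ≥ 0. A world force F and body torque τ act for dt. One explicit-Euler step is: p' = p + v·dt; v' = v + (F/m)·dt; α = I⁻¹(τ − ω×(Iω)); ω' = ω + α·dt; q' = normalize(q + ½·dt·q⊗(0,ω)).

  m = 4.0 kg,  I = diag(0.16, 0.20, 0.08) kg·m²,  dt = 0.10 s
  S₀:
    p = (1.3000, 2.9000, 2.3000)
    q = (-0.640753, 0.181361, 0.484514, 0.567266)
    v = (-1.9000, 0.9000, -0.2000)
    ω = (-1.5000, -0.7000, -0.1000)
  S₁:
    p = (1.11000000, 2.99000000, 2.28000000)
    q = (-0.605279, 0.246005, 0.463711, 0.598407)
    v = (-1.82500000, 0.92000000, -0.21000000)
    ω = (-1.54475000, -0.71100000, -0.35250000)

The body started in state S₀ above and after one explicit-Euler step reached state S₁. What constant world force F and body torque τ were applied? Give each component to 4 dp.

F = (3.0000, 0.8000, -0.4000)
τ = (-0.0800, -0.0100, -0.1600)

ω₁ − ω₀ = (-0.04475000, -0.01100000, -0.25250000)
gyro term ω₀×Iω₀ = (-0.0084, 0.0120, 0.0420)
applied torque τ = (-0.0800, -0.0100, -0.1600)
v₁ − v₀ = (0.07500000, 0.02000000, -0.01000000)
applied force F = (3.0000, 0.8000, -0.4000)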